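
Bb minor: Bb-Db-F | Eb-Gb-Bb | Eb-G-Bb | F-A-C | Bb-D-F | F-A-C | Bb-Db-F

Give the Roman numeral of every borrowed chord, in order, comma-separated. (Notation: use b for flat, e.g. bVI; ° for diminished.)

Bb minor has the diatonic set Bbm, Cdim, Db, Ebm, F, Gb, Ab (with V from harmonic minor). Bb–Db–F = Bbm, Eb–Gb–Bb = Ebm and F–A–C = F all belong to that set. Eb–G–Bb doesn't fit — on degree 4 Bb minor would have Ebm (iv). Eb is the degree-4 chord of Bb major, so it is the borrowed IV. But Bb–D–F is foreign: the diatonic i on degree 1 is Bbm, whereas Bb comes from Bb major. It is labeled I.

IV, I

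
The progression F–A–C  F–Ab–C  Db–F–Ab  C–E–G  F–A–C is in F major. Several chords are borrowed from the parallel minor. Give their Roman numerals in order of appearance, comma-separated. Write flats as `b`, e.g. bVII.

In F major the diatonic chords are F, Gm, Am, Bb, C, Dm, Edim. Of the given chords, F–A–C = F and C–E–G = C are diatonic. F–Ab–C doesn't fit — on degree 1 F major would have F (I). Fm is the degree-1 chord of F minor, so it is the borrowed i. Db–F–Ab is not: scale degree 6 in F major carries Dm (vi). In F minor the chord on that degree is Db, so here it functions as bVI, borrowed from the parallel minor.

i, bVI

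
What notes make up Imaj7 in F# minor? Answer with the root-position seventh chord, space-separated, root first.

The root, F#, is scale degree 1 — the same note in F# minor and F# major; only the chord quality changes. Stacking thirds in F# major on F# gives F#–A#–C#–E#.

F# A# C# E#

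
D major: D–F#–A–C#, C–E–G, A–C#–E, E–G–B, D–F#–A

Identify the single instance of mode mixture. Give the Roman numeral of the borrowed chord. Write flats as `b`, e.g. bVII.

The diatonic triads in D major are D, Em, F#m, G, A, Bm, C#dim. D–F#–A–C# = Dmaj7, A–C#–E = A, E–G–B = Em and D–F#–A = D are all diatonic. C–E–G is not: scale degree 7 in D major carries C#dim (vii°). In D minor the chord on that degree is C, so here it functions as bVII, borrowed from the parallel minor.

bVII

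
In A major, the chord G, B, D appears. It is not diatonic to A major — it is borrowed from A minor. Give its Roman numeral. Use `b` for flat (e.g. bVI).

bVII

In A major scale degree 7 is G#; G is its lowered form, from A minor. G–B–D is a major chord — the form found in A minor, not the diatonic vii° (G#dim). Borrowed into A major it is written bVII.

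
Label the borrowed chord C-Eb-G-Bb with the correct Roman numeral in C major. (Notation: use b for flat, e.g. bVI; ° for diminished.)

i7

C is scale degree 1 in C major. The diatonic chord on degree 1 would be C (I), but C–Eb–G–Bb is the minor-seventh chord from C minor. As a borrowed chord it is labeled i7.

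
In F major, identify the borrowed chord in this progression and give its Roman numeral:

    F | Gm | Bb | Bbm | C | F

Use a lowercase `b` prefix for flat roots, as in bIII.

F major has the diatonic set F, Gm, Am, Bb, C, Dm, Edim. F, Gm, Bb and C all belong to that set. Bbm (Bb–Db–F) is not: scale degree 4 in F major carries Bb (IV). In F minor the chord on that degree is Bbm, so here it functions as iv, borrowed from the parallel minor.

iv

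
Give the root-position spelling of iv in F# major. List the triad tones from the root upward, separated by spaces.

B D F#

iv is built on scale degree 4, which is B in both F# major and its parallel. Building the minor chord from the parallel minor on B: B–D–F#.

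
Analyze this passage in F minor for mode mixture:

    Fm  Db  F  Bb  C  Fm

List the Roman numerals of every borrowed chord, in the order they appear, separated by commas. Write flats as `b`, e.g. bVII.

F minor has the diatonic set Fm, Gdim, Ab, Bbm, C, Db, Eb (with V from harmonic minor). Fm, Db and C all belong to that set. F (F–A–C) is not: scale degree 1 in F minor carries Fm (i). In F major the chord on that degree is F, so here it functions as I, borrowed from the parallel major. Bb (Bb–D–F) doesn't fit — on degree 4 F minor would have Bbm (iv). Bb is the degree-4 chord of F major, so it is the borrowed IV.

I, IV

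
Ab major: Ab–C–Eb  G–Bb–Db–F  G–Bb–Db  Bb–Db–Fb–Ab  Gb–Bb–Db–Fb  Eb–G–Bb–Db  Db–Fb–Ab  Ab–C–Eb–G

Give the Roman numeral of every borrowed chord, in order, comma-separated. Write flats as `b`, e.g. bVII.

iiø7, bVII7, iv

Ab major has the diatonic set Ab, Bbm, Cm, Db, Eb, Fm, Gdim. Ab–C–Eb = Ab, G–Bb–Db–F = Gm7b5, G–Bb–Db = Gdim, Eb–G–Bb–Db = Eb7 and Ab–C–Eb–G = Abmaj7 all belong to that set. Bb–Db–Fb–Ab doesn't fit — on degree 2 Ab major would have Bbm (ii). Bbm7b5 is the degree-2 chord of Ab minor, so it is the borrowed iiø7. Gb–Bb–Db–Fb doesn't fit — on degree 7 Ab major would have Gdim (vii°). Gb7 is the degree-7 chord of Ab minor, so it is the borrowed bVII7. Db–Fb–Ab is not: scale degree 4 in Ab major carries Db (IV). In Ab minor the chord on that degree is Dbm, so here it functions as iv, borrowed from the parallel minor.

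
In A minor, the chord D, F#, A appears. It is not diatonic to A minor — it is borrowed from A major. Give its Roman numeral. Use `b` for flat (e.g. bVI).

IV

The root D is the diatonic 4th degree of A minor; the borrowing shows in the chord quality. Diatonically A minor has Dm (iv) on that degree; D–F#–A is instead the major chord native to A major, so it takes the label IV.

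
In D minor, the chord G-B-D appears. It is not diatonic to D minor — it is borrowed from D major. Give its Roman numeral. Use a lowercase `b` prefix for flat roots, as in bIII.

IV

G is scale degree 4 in D minor. G–B–D is a major chord — the form found in D major, not the diatonic iv (Gm). Borrowed into D minor it is written IV.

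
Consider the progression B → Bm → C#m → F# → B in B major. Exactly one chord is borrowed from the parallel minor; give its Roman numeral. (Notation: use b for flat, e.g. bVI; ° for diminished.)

i

The diatonic triads in B major are B, C#m, D#m, E, F#, G#m, A#dim. B, C#m and F# all belong to that set. Bm (B–D–F#) is not: scale degree 1 in B major carries B (I). In B minor the chord on that degree is Bm, so here it functions as i, borrowed from the parallel minor.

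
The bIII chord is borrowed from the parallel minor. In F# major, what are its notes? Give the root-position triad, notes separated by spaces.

Scale degree 3 in F# major is A#. bIII uses the lowered form, A, taken from F# minor. Building the major chord from the parallel minor on A: A–C#–E.

A C# E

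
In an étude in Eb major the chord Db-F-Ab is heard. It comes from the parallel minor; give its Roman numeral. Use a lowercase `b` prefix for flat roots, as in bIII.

bVII

Db is the lowered form of scale degree 7 in Eb major (the diatonic degree 7 is D). Diatonically Eb major has Ddim (vii°) on that degree; Db–F–Ab is instead the major chord native to Eb minor, so it takes the label bVII.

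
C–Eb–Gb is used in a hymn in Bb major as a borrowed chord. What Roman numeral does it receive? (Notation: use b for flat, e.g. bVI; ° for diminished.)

The root C is the diatonic 2nd degree of Bb major; the borrowing shows in the chord quality. The diatonic chord on degree 2 would be Cm (ii), but C–Eb–Gb is the diminished chord from Bb minor. As a borrowed chord it is labeled ii°.

ii°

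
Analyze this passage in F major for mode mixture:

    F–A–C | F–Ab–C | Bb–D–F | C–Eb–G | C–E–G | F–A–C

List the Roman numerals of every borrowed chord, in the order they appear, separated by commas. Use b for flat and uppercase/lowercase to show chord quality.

In F major the diatonic chords are F, Gm, Am, Bb, C, Dm, Edim. F–A–C = F, Bb–D–F = Bb and C–E–G = C all belong to that set. F–Ab–C is not: scale degree 1 in F major carries F (I). In F minor the chord on that degree is Fm, so here it functions as i, borrowed from the parallel minor. C–Eb–G doesn't fit — on degree 5 F major would have C (V). Cm is the degree-5 chord of F minor, so it is the borrowed v.

i, v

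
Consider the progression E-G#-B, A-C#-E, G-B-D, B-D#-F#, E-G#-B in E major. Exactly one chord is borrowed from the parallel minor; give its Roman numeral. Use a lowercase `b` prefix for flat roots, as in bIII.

E major has the diatonic set E, F#m, G#m, A, B, C#m, D#dim. E–G#–B = E, A–C#–E = A and B–D#–F# = B are all diatonic. G–B–D is not: scale degree 3 in E major carries G#m (iii). In E minor the chord on that degree is G, so here it functions as bIII, borrowed from the parallel minor.

bIII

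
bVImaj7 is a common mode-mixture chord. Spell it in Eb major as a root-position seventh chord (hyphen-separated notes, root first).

Cb-Eb-Gb-Bb

The root of bVImaj7 is the lowered 6th degree: C becomes Cb. Building the major-seventh chord from the parallel minor on Cb: Cb–Eb–Gb–Bb.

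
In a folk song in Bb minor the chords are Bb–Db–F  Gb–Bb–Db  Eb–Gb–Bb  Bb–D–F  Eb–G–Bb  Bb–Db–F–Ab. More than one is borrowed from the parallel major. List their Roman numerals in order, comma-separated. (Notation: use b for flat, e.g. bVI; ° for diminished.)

I, IV

The diatonic triads in Bb minor (with V from harmonic minor) are Bbm, Cdim, Db, Ebm, F, Gb, Ab. Of the given chords, Bb–Db–F = Bbm, Gb–Bb–Db = Gb, Eb–Gb–Bb = Ebm and Bb–Db–F–Ab = Bbm7 are diatonic. But Bb–D–F is foreign: the diatonic i on degree 1 is Bbm, whereas Bb comes from Bb major. It is labeled I. But Eb–G–Bb is foreign: the diatonic iv on degree 4 is Ebm, whereas Eb comes from Bb major. It is labeled IV.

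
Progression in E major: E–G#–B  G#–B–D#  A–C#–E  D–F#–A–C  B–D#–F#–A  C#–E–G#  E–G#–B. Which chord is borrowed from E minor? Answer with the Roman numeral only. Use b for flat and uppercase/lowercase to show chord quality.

E major has the diatonic set E, F#m, G#m, A, B, C#m, D#dim. E–G#–B = E, G#–B–D# = G#m, A–C#–E = A, B–D#–F#–A = B7 and C#–E–G# = C#m all belong to that set. D–F#–A–C is not: scale degree 7 in E major carries D#dim (vii°). In E minor the chord on that degree is D7, so here it functions as bVII7, borrowed from the parallel minor.

bVII7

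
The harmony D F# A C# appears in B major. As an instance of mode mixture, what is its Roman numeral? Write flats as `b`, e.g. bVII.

bIIImaj7

The root D is the lowered 3rd scale degree — diatonically B major has D# there. Diatonically B major has D#m (iii) on that degree; D–F#–A–C# is instead the major-seventh chord native to B minor, so it takes the label bIIImaj7.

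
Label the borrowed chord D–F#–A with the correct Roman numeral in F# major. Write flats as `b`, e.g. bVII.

bVI

In F# major scale degree 6 is D#; D is its lowered form, from F# minor. Diatonically F# major has D#m (vi) on that degree; D–F#–A is instead the major chord native to F# minor, so it takes the label bVI.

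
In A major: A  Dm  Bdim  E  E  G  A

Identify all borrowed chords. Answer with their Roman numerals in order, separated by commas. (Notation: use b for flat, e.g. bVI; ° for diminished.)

iv, ii°, bVII

A major has the diatonic set A, Bm, C#m, D, E, F#m, G#dim. A and E both belong to that set. Dm (D–F–A) doesn't fit — on degree 4 A major would have D (IV). Dm is the degree-4 chord of A minor, so it is the borrowed iv. Bdim (B–D–F) is not: scale degree 2 in A major carries Bm (ii). In A minor the chord on that degree is Bdim, so here it functions as ii°, borrowed from the parallel minor. G (G–B–D) doesn't fit — on degree 7 A major would have G#dim (vii°). G is the degree-7 chord of A minor, so it is the borrowed bVII.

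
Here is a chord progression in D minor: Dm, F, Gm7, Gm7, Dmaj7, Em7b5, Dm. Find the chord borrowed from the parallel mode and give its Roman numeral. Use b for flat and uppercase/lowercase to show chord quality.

The diatonic triads in D minor (with V from harmonic minor) are Dm, Edim, F, Gm, A, Bb, C. Of the given chords, Dm, F, Gm7 and Em7b5 are diatonic. But Dmaj7 (D–F#–A–C#) is foreign: the diatonic i on degree 1 is Dm, whereas Dmaj7 comes from D major. It is labeled Imaj7.

Imaj7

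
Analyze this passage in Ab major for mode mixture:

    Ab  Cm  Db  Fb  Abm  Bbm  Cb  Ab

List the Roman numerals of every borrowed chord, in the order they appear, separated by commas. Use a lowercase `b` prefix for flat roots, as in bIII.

bVI, i, bIII

Ab major has the diatonic set Ab, Bbm, Cm, Db, Eb, Fm, Gdim. Ab, Cm, Db and Bbm are all diatonic. Fb (Fb–Ab–Cb) is not: scale degree 6 in Ab major carries Fm (vi). In Ab minor the chord on that degree is Fb, so here it functions as bVI, borrowed from the parallel minor. But Abm (Ab–Cb–Eb) is foreign: the diatonic I on degree 1 is Ab, whereas Abm comes from Ab minor. It is labeled i. But Cb (Cb–Eb–Gb) is foreign: the diatonic iii on degree 3 is Cm, whereas Cb comes from Ab minor. It is labeled bIII.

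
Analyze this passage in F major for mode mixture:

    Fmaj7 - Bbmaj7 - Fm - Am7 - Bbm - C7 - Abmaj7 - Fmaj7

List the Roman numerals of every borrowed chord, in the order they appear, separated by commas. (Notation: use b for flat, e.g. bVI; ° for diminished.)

F major has the diatonic set F, Gm, Am, Bb, C, Dm, Edim. Fmaj7, Bbmaj7, Am7 and C7 are all diatonic. Fm (F–Ab–C) doesn't fit — on degree 1 F major would have F (I). Fm is the degree-1 chord of F minor, so it is the borrowed i. But Bbm (Bb–Db–F) is foreign: the diatonic IV on degree 4 is Bb, whereas Bbm comes from F minor. It is labeled iv. Abmaj7 (Ab–C–Eb–G) is not: scale degree 3 in F major carries Am (iii). In F minor the chord on that degree is Abmaj7, so here it functions as bIIImaj7, borrowed from the parallel minor.

i, iv, bIIImaj7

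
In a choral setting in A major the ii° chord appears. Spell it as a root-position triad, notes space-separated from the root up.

B D F

ii° is built on scale degree 2, which is B in both A major and its parallel. Building the diminished chord from the parallel minor on B: B–D–F.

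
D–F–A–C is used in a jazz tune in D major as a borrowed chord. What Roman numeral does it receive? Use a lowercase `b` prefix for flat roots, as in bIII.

i7

D is scale degree 1 in D major. D–F–A–C is a minor-seventh chord — the form found in D minor, not the diatonic I (D). Borrowed into D major it is written i7.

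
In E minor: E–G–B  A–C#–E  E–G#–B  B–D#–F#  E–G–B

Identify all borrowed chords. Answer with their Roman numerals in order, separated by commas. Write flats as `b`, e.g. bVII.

E minor has the diatonic set Em, F#dim, G, Am, B, C, D (with V from harmonic minor). Of the given chords, E–G–B = Em and B–D#–F# = B are diatonic. A–C#–E is not: scale degree 4 in E minor carries Am (iv). In E major the chord on that degree is A, so here it functions as IV, borrowed from the parallel major. E–G#–B is not: scale degree 1 in E minor carries Em (i). In E major the chord on that degree is E, so here it functions as I, borrowed from the parallel major.

IV, I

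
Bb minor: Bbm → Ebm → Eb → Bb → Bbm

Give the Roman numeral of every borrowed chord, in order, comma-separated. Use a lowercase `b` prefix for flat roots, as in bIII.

IV, I

In Bb minor (with V from harmonic minor) the diatonic chords are Bbm, Cdim, Db, Ebm, F, Gb, Ab. Of the given chords, Bbm and Ebm are diatonic. Eb (Eb–G–Bb) doesn't fit — on degree 4 Bb minor would have Ebm (iv). Eb is the degree-4 chord of Bb major, so it is the borrowed IV. Bb (Bb–D–F) is not: scale degree 1 in Bb minor carries Bbm (i). In Bb major the chord on that degree is Bb, so here it functions as I, borrowed from the parallel major.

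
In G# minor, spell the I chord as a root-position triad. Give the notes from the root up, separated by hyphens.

I is built on scale degree 1, which is G# in both G# minor and its parallel. Stacking thirds in G# major on G# gives G#–B#–D#.

G#-B#-D#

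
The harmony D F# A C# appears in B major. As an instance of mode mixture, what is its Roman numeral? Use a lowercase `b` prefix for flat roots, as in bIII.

In B major scale degree 3 is D#; D is its lowered form, from B minor. The diatonic chord on degree 3 would be D#m (iii), but D–F#–A–C# is the major-seventh chord from B minor. As a borrowed chord it is labeled bIIImaj7.

bIIImaj7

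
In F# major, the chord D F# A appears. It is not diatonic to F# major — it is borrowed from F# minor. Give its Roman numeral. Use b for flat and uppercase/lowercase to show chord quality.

bVI

The root D is the lowered 6th scale degree — diatonically F# major has D# there. The diatonic chord on degree 6 would be D#m (vi), but D–F#–A is the major chord from F# minor. As a borrowed chord it is labeled bVI.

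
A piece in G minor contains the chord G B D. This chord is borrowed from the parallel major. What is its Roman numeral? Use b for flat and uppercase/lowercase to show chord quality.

I

G is scale degree 1 in G minor. Diatonically G minor has Gm (i) on that degree; G–B–D is instead the major chord native to G major, so it takes the label I.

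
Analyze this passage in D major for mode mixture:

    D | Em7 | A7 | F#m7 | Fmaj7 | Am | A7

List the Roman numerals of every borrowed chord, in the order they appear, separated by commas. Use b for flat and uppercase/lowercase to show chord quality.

bIIImaj7, v

In D major the diatonic chords are D, Em, F#m, G, A, Bm, C#dim. D, Em7, A7 and F#m7 all belong to that set. Fmaj7 (F–A–C–E) doesn't fit — on degree 3 D major would have F#m (iii). Fmaj7 is the degree-3 chord of D minor, so it is the borrowed bIIImaj7. Am (A–C–E) doesn't fit — on degree 5 D major would have A (V). Am is the degree-5 chord of D minor, so it is the borrowed v.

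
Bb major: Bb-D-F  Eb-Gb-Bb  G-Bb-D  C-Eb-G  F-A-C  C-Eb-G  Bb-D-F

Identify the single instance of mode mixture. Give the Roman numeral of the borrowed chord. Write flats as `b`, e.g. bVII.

Bb major has the diatonic set Bb, Cm, Dm, Eb, F, Gm, Adim. Of the given chords, Bb–D–F = Bb, G–Bb–D = Gm, C–Eb–G = Cm and F–A–C = F are diatonic. Eb–Gb–Bb is not: scale degree 4 in Bb major carries Eb (IV). In Bb minor the chord on that degree is Ebm, so here it functions as iv, borrowed from the parallel minor.

iv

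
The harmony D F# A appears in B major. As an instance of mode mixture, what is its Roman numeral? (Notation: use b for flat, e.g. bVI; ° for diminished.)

bIII

The root D is the lowered 3rd scale degree — diatonically B major has D# there. Diatonically B major has D#m (iii) on that degree; D–F#–A is instead the major chord native to B minor, so it takes the label bIII.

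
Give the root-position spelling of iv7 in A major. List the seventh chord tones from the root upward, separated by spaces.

iv7 is built on scale degree 4, which is D in both A major and its parallel. Building the minor-seventh chord from the parallel minor on D: D–F–A–C.

D F A C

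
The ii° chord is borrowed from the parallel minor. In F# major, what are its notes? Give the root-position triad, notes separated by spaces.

The root, G#, is scale degree 2 — the same note in F# major and F# minor; only the chord quality changes. In F# minor the chord on G# is G#–B–D.

G# B D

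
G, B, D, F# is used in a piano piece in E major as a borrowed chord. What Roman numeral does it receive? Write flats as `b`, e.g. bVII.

bIIImaj7

G is the lowered form of scale degree 3 in E major (the diatonic degree 3 is G#). G–B–D–F# is a major-seventh chord — the form found in E minor, not the diatonic iii (G#m). Borrowed into E major it is written bIIImaj7.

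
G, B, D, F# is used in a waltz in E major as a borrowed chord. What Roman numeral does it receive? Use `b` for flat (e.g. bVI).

bIIImaj7

The root G is the lowered 3rd scale degree — diatonically E major has G# there. G–B–D–F# is a major-seventh chord — the form found in E minor, not the diatonic iii (G#m). Borrowed into E major it is written bIIImaj7.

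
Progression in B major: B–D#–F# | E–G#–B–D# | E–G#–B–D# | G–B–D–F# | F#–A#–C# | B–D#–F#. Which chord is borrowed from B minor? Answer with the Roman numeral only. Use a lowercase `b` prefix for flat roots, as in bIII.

B major has the diatonic set B, C#m, D#m, E, F#, G#m, A#dim. Of the given chords, B–D#–F# = B, E–G#–B–D# = Emaj7 and F#–A#–C# = F# are diatonic. But G–B–D–F# is foreign: the diatonic vi on degree 6 is G#m, whereas Gmaj7 comes from B minor. It is labeled bVImaj7.

bVImaj7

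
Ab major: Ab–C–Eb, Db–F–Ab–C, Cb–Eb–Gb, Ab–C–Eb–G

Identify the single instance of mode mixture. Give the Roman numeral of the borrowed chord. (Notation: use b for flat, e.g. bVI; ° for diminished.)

In Ab major the diatonic chords are Ab, Bbm, Cm, Db, Eb, Fm, Gdim. Ab–C–Eb = Ab, Db–F–Ab–C = Dbmaj7 and Ab–C–Eb–G = Abmaj7 are all diatonic. But Cb–Eb–Gb is foreign: the diatonic iii on degree 3 is Cm, whereas Cb comes from Ab minor. It is labeled bIII.

bIII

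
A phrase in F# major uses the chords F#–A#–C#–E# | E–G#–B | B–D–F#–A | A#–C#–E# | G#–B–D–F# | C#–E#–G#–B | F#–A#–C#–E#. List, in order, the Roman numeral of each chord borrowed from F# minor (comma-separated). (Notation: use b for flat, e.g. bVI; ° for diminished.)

The diatonic triads in F# major are F#, G#m, A#m, B, C#, D#m, E#dim. F#–A#–C#–E# = F#maj7, A#–C#–E# = A#m and C#–E#–G#–B = C#7 are all diatonic. E–G#–B doesn't fit — on degree 7 F# major would have E#dim (vii°). E is the degree-7 chord of F# minor, so it is the borrowed bVII. B–D–F#–A is not: scale degree 4 in F# major carries B (IV). In F# minor the chord on that degree is Bm7, so here it functions as iv7, borrowed from the parallel minor. G#–B–D–F# doesn't fit — on degree 2 F# major would have G#m (ii). G#m7b5 is the degree-2 chord of F# minor, so it is the borrowed iiø7.

bVII, iv7, iiø7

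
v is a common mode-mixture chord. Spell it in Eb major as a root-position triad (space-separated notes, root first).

v is built on scale degree 5, which is Bb in both Eb major and its parallel. In Eb minor the chord on Bb is Bb–Db–F.

Bb Db F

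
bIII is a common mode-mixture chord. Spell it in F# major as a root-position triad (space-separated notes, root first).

bIII is built on the lowered scale degree 3. In F# major degree 3 is A#; lowered it becomes A. Stacking thirds in F# minor on A gives A–C#–E.

A C# E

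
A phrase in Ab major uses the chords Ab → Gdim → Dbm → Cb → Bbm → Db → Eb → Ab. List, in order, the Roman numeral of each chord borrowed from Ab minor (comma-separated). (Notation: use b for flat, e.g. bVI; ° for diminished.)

The diatonic triads in Ab major are Ab, Bbm, Cm, Db, Eb, Fm, Gdim. Of the given chords, Ab, Gdim, Bbm, Db and Eb are diatonic. Dbm (Db–Fb–Ab) doesn't fit — on degree 4 Ab major would have Db (IV). Dbm is the degree-4 chord of Ab minor, so it is the borrowed iv. Cb (Cb–Eb–Gb) is not: scale degree 3 in Ab major carries Cm (iii). In Ab minor the chord on that degree is Cb, so here it functions as bIII, borrowed from the parallel minor.

iv, bIII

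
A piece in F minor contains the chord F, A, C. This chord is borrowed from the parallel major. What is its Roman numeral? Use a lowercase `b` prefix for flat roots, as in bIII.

I

The root F is the diatonic 1st degree of F minor; the borrowing shows in the chord quality. F–A–C is a major chord — the form found in F major, not the diatonic i (Fm). Borrowed into F minor it is written I.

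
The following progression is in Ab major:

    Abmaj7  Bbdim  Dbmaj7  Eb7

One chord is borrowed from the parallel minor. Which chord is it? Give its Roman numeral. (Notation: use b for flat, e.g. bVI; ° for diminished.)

The diatonic triads in Ab major are Ab, Bbm, Cm, Db, Eb, Fm, Gdim. Abmaj7, Dbmaj7 and Eb7 all belong to that set. Bbdim (Bb–Db–Fb) doesn't fit — on degree 2 Ab major would have Bbm (ii). Bbdim is the degree-2 chord of Ab minor, so it is the borrowed ii°.

ii°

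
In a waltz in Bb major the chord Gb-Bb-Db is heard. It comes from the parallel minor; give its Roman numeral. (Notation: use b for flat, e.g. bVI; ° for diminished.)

bVI

Gb is the lowered form of scale degree 6 in Bb major (the diatonic degree 6 is G). The diatonic chord on degree 6 would be Gm (vi), but Gb–Bb–Db is the major chord from Bb minor. As a borrowed chord it is labeled bVI.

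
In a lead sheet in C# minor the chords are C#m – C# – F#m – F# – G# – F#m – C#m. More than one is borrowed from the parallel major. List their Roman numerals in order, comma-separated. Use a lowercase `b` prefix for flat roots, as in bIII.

In C# minor (with V from harmonic minor) the diatonic chords are C#m, D#dim, E, F#m, G#, A, B. Of the given chords, C#m, F#m and G# are diatonic. But C# (C#–E#–G#) is foreign: the diatonic i on degree 1 is C#m, whereas C# comes from C# major. It is labeled I. F# (F#–A#–C#) doesn't fit — on degree 4 C# minor would have F#m (iv). F# is the degree-4 chord of C# major, so it is the borrowed IV.

I, IV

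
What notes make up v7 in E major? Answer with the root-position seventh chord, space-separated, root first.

B D F# A

v7 is built on scale degree 5, which is B in both E major and its parallel. Stacking thirds in E minor on B gives B–D–F#–A.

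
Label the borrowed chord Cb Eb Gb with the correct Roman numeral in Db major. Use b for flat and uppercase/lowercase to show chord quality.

bVII

Cb is the lowered form of scale degree 7 in Db major (the diatonic degree 7 is C). Diatonically Db major has Cdim (vii°) on that degree; Cb–Eb–Gb is instead the major chord native to Db minor, so it takes the label bVII.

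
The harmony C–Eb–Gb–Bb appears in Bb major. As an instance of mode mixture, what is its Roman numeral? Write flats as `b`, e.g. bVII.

The root C is the diatonic 2nd degree of Bb major; the borrowing shows in the chord quality. Diatonically Bb major has Cm (ii) on that degree; C–Eb–Gb–Bb is instead the half-diminished-seventh chord native to Bb minor, so it takes the label iiø7.

iiø7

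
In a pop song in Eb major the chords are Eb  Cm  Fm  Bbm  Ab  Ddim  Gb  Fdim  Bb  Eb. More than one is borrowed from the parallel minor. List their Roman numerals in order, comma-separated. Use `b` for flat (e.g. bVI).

v, bIII, ii°

The diatonic triads in Eb major are Eb, Fm, Gm, Ab, Bb, Cm, Ddim. Eb, Cm, Fm, Ab, Ddim and Bb all belong to that set. But Bbm (Bb–Db–F) is foreign: the diatonic V on degree 5 is Bb, whereas Bbm comes from Eb minor. It is labeled v. But Gb (Gb–Bb–Db) is foreign: the diatonic iii on degree 3 is Gm, whereas Gb comes from Eb minor. It is labeled bIII. But Fdim (F–Ab–Cb) is foreign: the diatonic ii on degree 2 is Fm, whereas Fdim comes from Eb minor. It is labeled ii°.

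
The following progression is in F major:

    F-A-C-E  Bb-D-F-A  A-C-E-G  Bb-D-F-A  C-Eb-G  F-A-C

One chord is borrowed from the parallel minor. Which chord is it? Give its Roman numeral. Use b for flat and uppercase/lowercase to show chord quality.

v

In F major the diatonic chords are F, Gm, Am, Bb, C, Dm, Edim. F–A–C–E = Fmaj7, Bb–D–F–A = Bbmaj7, A–C–E–G = Am7 and F–A–C = F are all diatonic. But C–Eb–G is foreign: the diatonic V on degree 5 is C, whereas Cm comes from F minor. It is labeled v.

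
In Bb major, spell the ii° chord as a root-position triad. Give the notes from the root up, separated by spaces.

C Eb Gb

The root, C, is scale degree 2 — the same note in Bb major and Bb minor; only the chord quality changes. In Bb minor the chord on C is C–Eb–Gb.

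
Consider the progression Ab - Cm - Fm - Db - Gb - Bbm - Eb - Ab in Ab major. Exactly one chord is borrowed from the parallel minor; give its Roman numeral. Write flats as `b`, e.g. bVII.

bVII

In Ab major the diatonic chords are Ab, Bbm, Cm, Db, Eb, Fm, Gdim. Of the given chords, Ab, Cm, Fm, Db, Bbm and Eb are diatonic. Gb (Gb–Bb–Db) is not: scale degree 7 in Ab major carries Gdim (vii°). In Ab minor the chord on that degree is Gb, so here it functions as bVII, borrowed from the parallel minor.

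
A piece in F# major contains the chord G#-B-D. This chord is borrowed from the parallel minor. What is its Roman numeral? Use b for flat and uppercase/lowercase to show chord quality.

ii°

G# is scale degree 2 in F# major. The diatonic chord on degree 2 would be G#m (ii), but G#–B–D is the diminished chord from F# minor. As a borrowed chord it is labeled ii°.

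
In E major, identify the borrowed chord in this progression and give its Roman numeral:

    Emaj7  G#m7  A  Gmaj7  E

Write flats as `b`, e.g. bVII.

E major has the diatonic set E, F#m, G#m, A, B, C#m, D#dim. Emaj7, G#m7, A and E all belong to that set. Gmaj7 (G–B–D–F#) is not: scale degree 3 in E major carries G#m (iii). In E minor the chord on that degree is Gmaj7, so here it functions as bIIImaj7, borrowed from the parallel minor.

bIIImaj7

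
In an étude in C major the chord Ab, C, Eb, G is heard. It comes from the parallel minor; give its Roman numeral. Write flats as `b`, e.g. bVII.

bVImaj7

In C major scale degree 6 is A; Ab is its lowered form, from C minor. Diatonically C major has Am (vi) on that degree; Ab–C–Eb–G is instead the major-seventh chord native to C minor, so it takes the label bVImaj7.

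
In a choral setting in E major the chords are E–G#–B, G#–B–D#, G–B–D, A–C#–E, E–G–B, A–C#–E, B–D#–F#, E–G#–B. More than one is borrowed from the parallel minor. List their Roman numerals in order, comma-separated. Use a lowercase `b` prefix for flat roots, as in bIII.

bIII, i

In E major the diatonic chords are E, F#m, G#m, A, B, C#m, D#dim. E–G#–B = E, G#–B–D# = G#m, A–C#–E = A and B–D#–F# = B all belong to that set. G–B–D doesn't fit — on degree 3 E major would have G#m (iii). G is the degree-3 chord of E minor, so it is the borrowed bIII. E–G–B doesn't fit — on degree 1 E major would have E (I). Em is the degree-1 chord of E minor, so it is the borrowed i.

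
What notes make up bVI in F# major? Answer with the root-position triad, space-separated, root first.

D F# A

bVI is built on the lowered scale degree 6. In F# major degree 6 is D#; lowered it becomes D. Building the major chord from the parallel minor on D: D–F#–A.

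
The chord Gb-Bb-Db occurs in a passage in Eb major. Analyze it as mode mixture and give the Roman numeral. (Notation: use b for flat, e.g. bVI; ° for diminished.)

bIII

Gb is the lowered form of scale degree 3 in Eb major (the diatonic degree 3 is G). Diatonically Eb major has Gm (iii) on that degree; Gb–Bb–Db is instead the major chord native to Eb minor, so it takes the label bIII.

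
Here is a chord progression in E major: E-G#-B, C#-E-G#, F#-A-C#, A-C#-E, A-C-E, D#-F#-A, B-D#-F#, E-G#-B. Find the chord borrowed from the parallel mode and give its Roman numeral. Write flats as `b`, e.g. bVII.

In E major the diatonic chords are E, F#m, G#m, A, B, C#m, D#dim. E–G#–B = E, C#–E–G# = C#m, F#–A–C# = F#m, A–C#–E = A, D#–F#–A = D#dim and B–D#–F# = B are all diatonic. A–C–E is not: scale degree 4 in E major carries A (IV). In E minor the chord on that degree is Am, so here it functions as iv, borrowed from the parallel minor.

iv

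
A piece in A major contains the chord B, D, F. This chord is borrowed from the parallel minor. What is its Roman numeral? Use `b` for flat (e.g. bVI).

The root B is the diatonic 2nd degree of A major; the borrowing shows in the chord quality. B–D–F is a diminished chord — the form found in A minor, not the diatonic ii (Bm). Borrowed into A major it is written ii°.

ii°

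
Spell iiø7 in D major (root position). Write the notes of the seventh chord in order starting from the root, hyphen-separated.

iiø7 is built on scale degree 2, which is E in both D major and its parallel. In D minor the chord on E is E–G–Bb–D.

E-G-Bb-D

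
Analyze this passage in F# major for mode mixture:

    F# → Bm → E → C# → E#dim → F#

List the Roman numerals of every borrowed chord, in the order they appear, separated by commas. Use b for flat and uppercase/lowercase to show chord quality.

iv, bVII

The diatonic triads in F# major are F#, G#m, A#m, B, C#, D#m, E#dim. F#, C# and E#dim all belong to that set. But Bm (B–D–F#) is foreign: the diatonic IV on degree 4 is B, whereas Bm comes from F# minor. It is labeled iv. E (E–G#–B) is not: scale degree 7 in F# major carries E#dim (vii°). In F# minor the chord on that degree is E, so here it functions as bVII, borrowed from the parallel minor.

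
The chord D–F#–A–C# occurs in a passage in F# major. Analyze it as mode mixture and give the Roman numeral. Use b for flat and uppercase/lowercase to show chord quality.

bVImaj7

In F# major scale degree 6 is D#; D is its lowered form, from F# minor. Diatonically F# major has D#m (vi) on that degree; D–F#–A–C# is instead the major-seventh chord native to F# minor, so it takes the label bVImaj7.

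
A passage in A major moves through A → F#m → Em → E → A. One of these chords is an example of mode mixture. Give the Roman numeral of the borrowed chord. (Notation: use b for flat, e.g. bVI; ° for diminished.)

v

In A major the diatonic chords are A, Bm, C#m, D, E, F#m, G#dim. A, F#m and E are all diatonic. Em (E–G–B) is not: scale degree 5 in A major carries E (V). In A minor the chord on that degree is Em, so here it functions as v, borrowed from the parallel minor.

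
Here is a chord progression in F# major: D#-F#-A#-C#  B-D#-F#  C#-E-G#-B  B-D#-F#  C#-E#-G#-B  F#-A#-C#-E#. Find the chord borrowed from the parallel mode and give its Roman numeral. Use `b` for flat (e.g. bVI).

v7

In F# major the diatonic chords are F#, G#m, A#m, B, C#, D#m, E#dim. D#–F#–A#–C# = D#m7, B–D#–F# = B, C#–E#–G#–B = C#7 and F#–A#–C#–E# = F#maj7 all belong to that set. C#–E–G#–B doesn't fit — on degree 5 F# major would have C# (V). C#m7 is the degree-5 chord of F# minor, so it is the borrowed v7.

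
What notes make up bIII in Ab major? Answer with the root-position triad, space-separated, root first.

bIII is built on the lowered scale degree 3. In Ab major degree 3 is C; lowered it becomes Cb. Building the major chord from the parallel minor on Cb: Cb–Eb–Gb.

Cb Eb Gb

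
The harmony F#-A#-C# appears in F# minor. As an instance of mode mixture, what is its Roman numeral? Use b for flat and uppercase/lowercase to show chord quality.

F# is scale degree 1 in F# minor. F#–A#–C# is a major chord — the form found in F# major, not the diatonic i (F#m). Borrowed into F# minor it is written I.

I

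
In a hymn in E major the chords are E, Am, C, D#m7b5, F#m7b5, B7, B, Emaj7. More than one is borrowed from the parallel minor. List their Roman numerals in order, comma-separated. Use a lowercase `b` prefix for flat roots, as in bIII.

E major has the diatonic set E, F#m, G#m, A, B, C#m, D#dim. Of the given chords, E, D#m7b5, B7, B and Emaj7 are diatonic. But Am (A–C–E) is foreign: the diatonic IV on degree 4 is A, whereas Am comes from E minor. It is labeled iv. But C (C–E–G) is foreign: the diatonic vi on degree 6 is C#m, whereas C comes from E minor. It is labeled bVI. F#m7b5 (F#–A–C–E) is not: scale degree 2 in E major carries F#m (ii). In E minor the chord on that degree is F#m7b5, so here it functions as iiø7, borrowed from the parallel minor.

iv, bVI, iiø7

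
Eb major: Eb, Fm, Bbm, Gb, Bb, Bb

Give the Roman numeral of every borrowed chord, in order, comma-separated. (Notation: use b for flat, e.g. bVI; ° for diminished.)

v, bIII

The diatonic triads in Eb major are Eb, Fm, Gm, Ab, Bb, Cm, Ddim. Eb, Fm and Bb all belong to that set. But Bbm (Bb–Db–F) is foreign: the diatonic V on degree 5 is Bb, whereas Bbm comes from Eb minor. It is labeled v. Gb (Gb–Bb–Db) doesn't fit — on degree 3 Eb major would have Gm (iii). Gb is the degree-3 chord of Eb minor, so it is the borrowed bIII.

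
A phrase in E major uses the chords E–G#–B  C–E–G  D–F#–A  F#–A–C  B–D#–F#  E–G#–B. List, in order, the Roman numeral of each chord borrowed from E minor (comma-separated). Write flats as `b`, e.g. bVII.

E major has the diatonic set E, F#m, G#m, A, B, C#m, D#dim. E–G#–B = E and B–D#–F# = B are both diatonic. C–E–G doesn't fit — on degree 6 E major would have C#m (vi). C is the degree-6 chord of E minor, so it is the borrowed bVI. D–F#–A is not: scale degree 7 in E major carries D#dim (vii°). In E minor the chord on that degree is D, so here it functions as bVII, borrowed from the parallel minor. F#–A–C doesn't fit — on degree 2 E major would have F#m (ii). F#dim is the degree-2 chord of E minor, so it is the borrowed ii°.

bVI, bVII, ii°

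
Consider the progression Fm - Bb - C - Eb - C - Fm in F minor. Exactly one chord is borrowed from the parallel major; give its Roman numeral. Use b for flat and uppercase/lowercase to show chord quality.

IV

F minor has the diatonic set Fm, Gdim, Ab, Bbm, C, Db, Eb (with V from harmonic minor). Of the given chords, Fm, C and Eb are diatonic. Bb (Bb–D–F) doesn't fit — on degree 4 F minor would have Bbm (iv). Bb is the degree-4 chord of F major, so it is the borrowed IV.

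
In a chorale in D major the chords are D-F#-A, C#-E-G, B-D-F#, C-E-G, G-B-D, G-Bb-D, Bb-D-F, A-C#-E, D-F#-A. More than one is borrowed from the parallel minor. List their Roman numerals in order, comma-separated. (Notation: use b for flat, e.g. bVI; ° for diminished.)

bVII, iv, bVI

D major has the diatonic set D, Em, F#m, G, A, Bm, C#dim. D–F#–A = D, C#–E–G = C#dim, B–D–F# = Bm, G–B–D = G and A–C#–E = A all belong to that set. C–E–G doesn't fit — on degree 7 D major would have C#dim (vii°). C is the degree-7 chord of D minor, so it is the borrowed bVII. G–Bb–D is not: scale degree 4 in D major carries G (IV). In D minor the chord on that degree is Gm, so here it functions as iv, borrowed from the parallel minor. Bb–D–F is not: scale degree 6 in D major carries Bm (vi). In D minor the chord on that degree is Bb, so here it functions as bVI, borrowed from the parallel minor.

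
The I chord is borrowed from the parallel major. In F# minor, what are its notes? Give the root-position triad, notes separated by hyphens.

I is built on scale degree 1, which is F# in both F# minor and its parallel. Stacking thirds in F# major on F# gives F#–A#–C#.

F#-A#-C#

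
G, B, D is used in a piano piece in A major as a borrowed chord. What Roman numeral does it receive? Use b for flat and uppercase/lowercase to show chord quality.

bVII

In A major scale degree 7 is G#; G is its lowered form, from A minor. G–B–D is a major chord — the form found in A minor, not the diatonic vii° (G#dim). Borrowed into A major it is written bVII.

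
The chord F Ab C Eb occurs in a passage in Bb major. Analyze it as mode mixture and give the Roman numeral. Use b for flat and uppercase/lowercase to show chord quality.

v7

The root F is the diatonic 5th degree of Bb major; the borrowing shows in the chord quality. Diatonically Bb major has F (V) on that degree; F–Ab–C–Eb is instead the minor-seventh chord native to Bb minor, so it takes the label v7.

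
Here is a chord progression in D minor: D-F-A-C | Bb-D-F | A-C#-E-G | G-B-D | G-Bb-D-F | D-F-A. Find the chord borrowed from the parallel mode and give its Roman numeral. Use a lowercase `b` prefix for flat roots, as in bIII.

The diatonic triads in D minor (with V from harmonic minor) are Dm, Edim, F, Gm, A, Bb, C. D–F–A–C = Dm7, Bb–D–F = Bb, A–C#–E–G = A7, G–Bb–D–F = Gm7 and D–F–A = Dm are all diatonic. G–B–D is not: scale degree 4 in D minor carries Gm (iv). In D major the chord on that degree is G, so here it functions as IV, borrowed from the parallel major.

IV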